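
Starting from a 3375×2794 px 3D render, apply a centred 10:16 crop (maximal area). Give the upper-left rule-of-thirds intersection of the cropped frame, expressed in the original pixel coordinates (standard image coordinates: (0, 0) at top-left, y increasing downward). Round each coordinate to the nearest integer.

3375/2794 > 10/16, so the 10:16 crop keeps the full height 2794 and trims width to 2794 × 10/16 = 1746.25 px.
Left offset = (3375 − 1746.25)/2 = 814.38 px; top offset = 0.
Upper-left is one-third across and one-third down within the crop:
x = 814.38 + 1 × 1746.25/3 ≈ 1396; y = 0.00 + 1 × 2794.00/3 ≈ 931.

x = 1396 px, y = 931 px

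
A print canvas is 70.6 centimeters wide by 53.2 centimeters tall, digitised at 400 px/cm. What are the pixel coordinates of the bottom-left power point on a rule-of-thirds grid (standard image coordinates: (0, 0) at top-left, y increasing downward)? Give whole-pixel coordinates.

In pixels the canvas is 70.6 × 400 = 28240 wide and 53.2 × 400 = 21280 tall.
The bottom-left point is one-third across and two-thirds down:
x = 1 × 28240/3 ≈ 9413; y = 2 × 21280/3 ≈ 14187.

x = 9413 px, y = 14187 px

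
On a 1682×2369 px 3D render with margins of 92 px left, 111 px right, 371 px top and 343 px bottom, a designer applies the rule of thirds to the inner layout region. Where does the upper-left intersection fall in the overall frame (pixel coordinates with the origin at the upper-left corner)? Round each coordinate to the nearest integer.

(585, 923)

Content width = 1682 − 92 − 111 = 1479 px; content height = 2369 − 371 − 343 = 1655 px.
Upper-left is one-third across and one-third down within the inner layout region.
x = 92 + 1 × 1479/3 = 92 + 493.00 ≈ 585
y = 371 + 1 × 1655/3 = 371 + 551.67 ≈ 923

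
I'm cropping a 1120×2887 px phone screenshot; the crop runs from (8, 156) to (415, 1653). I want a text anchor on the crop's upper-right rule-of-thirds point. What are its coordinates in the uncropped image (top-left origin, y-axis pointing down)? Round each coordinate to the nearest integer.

x = 279 px, y = 655 px

Crop width = 415 − 8 = 407 px; one third is 135.67 px.
Crop height = 1653 − 156 = 1497 px; one third is 499.00 px.
The upper-right point is two-thirds across and one-third down within the crop:
x = 8 + 2 × 135.67 ≈ 279; y = 156 + 1 × 499.00 ≈ 655.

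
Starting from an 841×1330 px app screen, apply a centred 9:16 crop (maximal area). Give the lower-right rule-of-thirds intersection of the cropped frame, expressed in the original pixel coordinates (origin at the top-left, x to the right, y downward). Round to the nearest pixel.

841/1330 > 9/16, so the 9:16 crop keeps the full height 1330 and trims width to 1330 × 9/16 = 748.12 px.
Left offset = (841 − 748.12)/2 = 46.44 px; top offset = 0.
Lower-right is two-thirds across and two-thirds down within the crop:
x = 46.44 + 2 × 748.12/3 ≈ 545; y = 0.00 + 2 × 1330.00/3 ≈ 887.

(545, 887)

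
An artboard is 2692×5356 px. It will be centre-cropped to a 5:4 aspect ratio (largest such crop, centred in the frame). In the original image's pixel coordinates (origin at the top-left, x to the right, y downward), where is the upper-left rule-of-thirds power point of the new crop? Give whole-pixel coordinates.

x = 897 px, y = 2319 px

2692/5356 < 5/4, so the 5:4 crop keeps the full width 2692 and trims height to 2692 × 4/5 = 2153.60 px.
Top offset = (5356 − 2153.60)/2 = 1601.20 px; left offset = 0.
Upper-left is one-third across and one-third down within the crop:
x = 0.00 + 1 × 2692.00/3 ≈ 897; y = 1601.20 + 1 × 2153.60/3 ≈ 2319.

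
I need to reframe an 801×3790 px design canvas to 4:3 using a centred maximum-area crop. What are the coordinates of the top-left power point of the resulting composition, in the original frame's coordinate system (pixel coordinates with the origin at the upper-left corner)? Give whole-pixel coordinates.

(267, 1795)

801/3790 < 4/3, so the 4:3 crop keeps the full width 801 and trims height to 801 × 3/4 = 600.75 px.
Top offset = (3790 − 600.75)/2 = 1594.62 px; left offset = 0.
Top-left is one-third across and one-third down within the crop:
x = 0.00 + 1 × 801.00/3 ≈ 267; y = 1594.62 + 1 × 600.75/3 ≈ 1795.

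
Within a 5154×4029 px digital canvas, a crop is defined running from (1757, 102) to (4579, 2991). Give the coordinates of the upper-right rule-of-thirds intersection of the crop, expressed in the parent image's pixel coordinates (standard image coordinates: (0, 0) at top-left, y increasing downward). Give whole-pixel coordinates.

Crop width = 4579 − 1757 = 2822 px; one third is 940.67 px.
Crop height = 2991 − 102 = 2889 px; one third is 963.00 px.
The upper-right point is two-thirds across and one-third down within the crop:
x = 1757 + 2 × 940.67 ≈ 3638; y = 102 + 1 × 963.00 ≈ 1065.

(3638, 1065)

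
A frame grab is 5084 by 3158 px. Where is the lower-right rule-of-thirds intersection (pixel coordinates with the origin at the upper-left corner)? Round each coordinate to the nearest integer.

The lower-right point sits two-thirds of the way across and two-thirds of the way down.
x = 2 × 5084/3 ≈ 3389; y = 2 × 3158/3 ≈ 2105.

(3389, 2105)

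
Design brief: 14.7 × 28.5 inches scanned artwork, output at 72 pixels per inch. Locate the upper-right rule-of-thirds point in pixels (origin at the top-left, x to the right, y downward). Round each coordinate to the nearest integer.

(706, 684)

In pixels the canvas is 14.7 × 72 = 1058.4 wide and 28.5 × 72 = 2052 tall.
The upper-right point is two-thirds across and one-third down:
x = 2 × 1058.4/3 ≈ 706; y = 1 × 2052/3 ≈ 684.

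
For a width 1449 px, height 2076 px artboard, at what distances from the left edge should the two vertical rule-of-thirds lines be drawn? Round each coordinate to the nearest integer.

1449 / 3 = 483, so the vertical lines sit at one and two thirds of 1449.

x = 483 px and x = 966 px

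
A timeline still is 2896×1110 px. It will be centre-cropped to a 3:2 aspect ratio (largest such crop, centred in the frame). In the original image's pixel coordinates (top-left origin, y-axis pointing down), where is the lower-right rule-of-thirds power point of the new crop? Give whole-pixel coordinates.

2896/1110 > 3/2, so the 3:2 crop keeps the full height 1110 and trims width to 1110 × 3/2 = 1665.00 px.
Left offset = (2896 − 1665.00)/2 = 615.50 px; top offset = 0.
Lower-right is two-thirds across and two-thirds down within the crop:
x = 615.50 + 2 × 1665.00/3 ≈ 1726; y = 0.00 + 2 × 1110.00/3 ≈ 740.

x = 1726 px, y = 740 px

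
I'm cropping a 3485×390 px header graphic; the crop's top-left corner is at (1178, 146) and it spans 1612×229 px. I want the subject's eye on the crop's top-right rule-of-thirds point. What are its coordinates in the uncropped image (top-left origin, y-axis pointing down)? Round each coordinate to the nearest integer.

One third of the crop width 1612 is 537.33 px.
One third of the crop height 229 is 76.33 px.
The top-right point is two-thirds across and one-third down within the crop:
x = 1178 + 2 × 537.33 ≈ 2253; y = 146 + 1 × 76.33 ≈ 222.

x = 2253 px, y = 222 px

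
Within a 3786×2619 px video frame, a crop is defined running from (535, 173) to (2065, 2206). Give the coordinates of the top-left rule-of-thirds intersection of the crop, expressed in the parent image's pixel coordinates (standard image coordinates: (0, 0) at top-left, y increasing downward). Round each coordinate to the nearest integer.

(1045, 851)

Crop width = 2065 − 535 = 1530 px; one third is 510.00 px.
Crop height = 2206 − 173 = 2033 px; one third is 677.67 px.
The top-left point is one-third across and one-third down within the crop:
x = 535 + 1 × 510.00 ≈ 1045; y = 173 + 1 × 677.67 ≈ 851.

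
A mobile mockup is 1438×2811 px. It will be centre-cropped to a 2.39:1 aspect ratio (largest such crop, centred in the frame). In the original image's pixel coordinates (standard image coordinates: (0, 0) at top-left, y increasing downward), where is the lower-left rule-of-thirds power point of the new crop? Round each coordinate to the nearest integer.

1438/2811 < 2.39/1, so the 2.39:1 crop keeps the full width 1438 and trims height to 1438 × 1/2.39 = 601.67 px.
Top offset = (2811 − 601.67)/2 = 1104.66 px; left offset = 0.
Lower-left is one-third across and two-thirds down within the crop:
x = 0.00 + 1 × 1438.00/3 ≈ 479; y = 1104.66 + 2 × 601.67/3 ≈ 1506.

(479, 1506)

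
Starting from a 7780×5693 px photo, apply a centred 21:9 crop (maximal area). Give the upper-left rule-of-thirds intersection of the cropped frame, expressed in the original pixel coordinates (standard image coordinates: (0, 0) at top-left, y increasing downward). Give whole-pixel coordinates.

7780/5693 < 21/9, so the 21:9 crop keeps the full width 7780 and trims height to 7780 × 9/21 = 3334.29 px.
Top offset = (5693 − 3334.29)/2 = 1179.36 px; left offset = 0.
Upper-left is one-third across and one-third down within the crop:
x = 0.00 + 1 × 7780.00/3 ≈ 2593; y = 1179.36 + 1 × 3334.29/3 ≈ 2291.

(2593, 2291)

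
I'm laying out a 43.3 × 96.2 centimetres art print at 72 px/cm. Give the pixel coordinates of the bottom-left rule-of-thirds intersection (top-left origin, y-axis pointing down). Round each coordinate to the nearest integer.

x = 1039 px, y = 4618 px

In pixels the canvas is 43.3 × 72 = 3117.6 wide and 96.2 × 72 = 6926.4 tall.
The bottom-left point is one-third across and two-thirds down:
x = 1 × 3117.6/3 ≈ 1039; y = 2 × 6926.4/3 ≈ 4618.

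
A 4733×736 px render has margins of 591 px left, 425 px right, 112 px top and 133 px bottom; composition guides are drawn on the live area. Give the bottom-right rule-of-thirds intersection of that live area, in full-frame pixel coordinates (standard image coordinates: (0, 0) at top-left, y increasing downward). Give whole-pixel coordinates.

x = 3069 px, y = 439 px

Content width = 4733 − 591 − 425 = 3717 px; content height = 736 − 112 − 133 = 491 px.
Bottom-right is two-thirds across and two-thirds down within the live area.
x = 591 + 2 × 3717/3 = 591 + 2478.00 ≈ 3069
y = 112 + 2 × 491/3 = 112 + 327.33 ≈ 439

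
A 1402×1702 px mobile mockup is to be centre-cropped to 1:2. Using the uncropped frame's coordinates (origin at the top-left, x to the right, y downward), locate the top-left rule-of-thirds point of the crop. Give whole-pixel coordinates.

x = 559 px, y = 567 px

1402/1702 > 1/2, so the 1:2 crop keeps the full height 1702 and trims width to 1702 × 1/2 = 851.00 px.
Left offset = (1402 − 851.00)/2 = 275.50 px; top offset = 0.
Top-left is one-third across and one-third down within the crop:
x = 275.50 + 1 × 851.00/3 ≈ 559; y = 0.00 + 1 × 1702.00/3 ≈ 567.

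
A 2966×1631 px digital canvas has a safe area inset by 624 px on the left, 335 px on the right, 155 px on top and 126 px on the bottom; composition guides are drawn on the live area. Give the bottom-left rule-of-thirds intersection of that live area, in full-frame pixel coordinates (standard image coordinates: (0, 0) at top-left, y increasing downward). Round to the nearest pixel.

x = 1293 px, y = 1055 px

Content width = 2966 − 624 − 335 = 2007 px; content height = 1631 − 155 − 126 = 1350 px.
Bottom-left is one-third across and two-thirds down within the live area.
x = 624 + 1 × 2007/3 = 624 + 669.00 ≈ 1293
y = 155 + 2 × 1350/3 = 155 + 900.00 ≈ 1055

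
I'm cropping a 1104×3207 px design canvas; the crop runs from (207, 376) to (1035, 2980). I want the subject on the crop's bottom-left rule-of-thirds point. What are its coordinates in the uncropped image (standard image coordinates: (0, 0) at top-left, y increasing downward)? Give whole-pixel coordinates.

x = 483 px, y = 2112 px

Crop width = 1035 − 207 = 828 px; one third is 276.00 px.
Crop height = 2980 − 376 = 2604 px; one third is 868.00 px.
The bottom-left point is one-third across and two-thirds down within the crop:
x = 207 + 1 × 276.00 ≈ 483; y = 376 + 2 × 868.00 ≈ 2112.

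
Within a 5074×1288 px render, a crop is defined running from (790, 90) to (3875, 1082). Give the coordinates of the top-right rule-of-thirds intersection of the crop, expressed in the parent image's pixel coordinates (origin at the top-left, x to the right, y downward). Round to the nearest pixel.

Crop width = 3875 − 790 = 3085 px; one third is 1028.33 px.
Crop height = 1082 − 90 = 992 px; one third is 330.67 px.
The top-right point is two-thirds across and one-third down within the crop:
x = 790 + 2 × 1028.33 ≈ 2847; y = 90 + 1 × 330.67 ≈ 421.

(2847, 421)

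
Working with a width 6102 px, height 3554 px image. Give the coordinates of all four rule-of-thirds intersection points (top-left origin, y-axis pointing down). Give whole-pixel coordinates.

(2034, 1185), (4068, 1185), (2034, 2369), (4068, 2369)

One third of 6102 is 2034; one third of 3554 is 1184.67.
Vertical third lines at x = 2034 and x = 4068; horizontal third lines at y = 1185 and y = 2369.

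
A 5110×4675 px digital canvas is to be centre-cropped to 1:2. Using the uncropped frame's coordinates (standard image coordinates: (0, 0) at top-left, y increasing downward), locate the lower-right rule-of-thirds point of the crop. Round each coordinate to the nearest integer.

(2945, 3117)

5110/4675 > 1/2, so the 1:2 crop keeps the full height 4675 and trims width to 4675 × 1/2 = 2337.50 px.
Left offset = (5110 − 2337.50)/2 = 1386.25 px; top offset = 0.
Lower-right is two-thirds across and two-thirds down within the crop:
x = 1386.25 + 2 × 2337.50/3 ≈ 2945; y = 0.00 + 2 × 4675.00/3 ≈ 3117.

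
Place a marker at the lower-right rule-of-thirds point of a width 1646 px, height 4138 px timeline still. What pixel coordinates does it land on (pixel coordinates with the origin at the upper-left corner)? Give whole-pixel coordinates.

(1097, 2759)

The lower-right point sits two-thirds of the way across and two-thirds of the way down.
x = 2 × 1646/3 ≈ 1097; y = 2 × 4138/3 ≈ 2759.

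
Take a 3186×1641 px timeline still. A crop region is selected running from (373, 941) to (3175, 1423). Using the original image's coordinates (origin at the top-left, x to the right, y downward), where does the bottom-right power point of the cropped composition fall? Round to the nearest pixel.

Crop width = 3175 − 373 = 2802 px; one third is 934.00 px.
Crop height = 1423 − 941 = 482 px; one third is 160.67 px.
The bottom-right point is two-thirds across and two-thirds down within the crop:
x = 373 + 2 × 934.00 ≈ 2241; y = 941 + 2 × 160.67 ≈ 1262.

(2241, 1262)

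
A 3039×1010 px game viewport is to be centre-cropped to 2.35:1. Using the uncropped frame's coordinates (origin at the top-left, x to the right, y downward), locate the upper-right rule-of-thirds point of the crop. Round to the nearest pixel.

(1915, 337)

3039/1010 > 2.35/1, so the 2.35:1 crop keeps the full height 1010 and trims width to 1010 × 2.35/1 = 2373.50 px.
Left offset = (3039 − 2373.50)/2 = 332.75 px; top offset = 0.
Upper-right is two-thirds across and one-third down within the crop:
x = 332.75 + 2 × 2373.50/3 ≈ 1915; y = 0.00 + 1 × 1010.00/3 ≈ 337.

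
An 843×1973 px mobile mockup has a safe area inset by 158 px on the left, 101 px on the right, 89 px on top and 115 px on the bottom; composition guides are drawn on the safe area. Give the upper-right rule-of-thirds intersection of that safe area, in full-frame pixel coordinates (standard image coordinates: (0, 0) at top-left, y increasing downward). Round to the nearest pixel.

x = 547 px, y = 679 px

Content width = 843 − 158 − 101 = 584 px; content height = 1973 − 89 − 115 = 1769 px.
Upper-right is two-thirds across and one-third down within the safe area.
x = 158 + 2 × 584/3 = 158 + 389.33 ≈ 547
y = 89 + 1 × 1769/3 = 89 + 589.67 ≈ 679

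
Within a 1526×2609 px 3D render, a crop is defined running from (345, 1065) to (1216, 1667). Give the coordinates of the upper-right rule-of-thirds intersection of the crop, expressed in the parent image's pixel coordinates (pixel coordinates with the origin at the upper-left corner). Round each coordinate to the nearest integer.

(926, 1266)

Crop width = 1216 − 345 = 871 px; one third is 290.33 px.
Crop height = 1667 − 1065 = 602 px; one third is 200.67 px.
The upper-right point is two-thirds across and one-third down within the crop:
x = 345 + 2 × 290.33 ≈ 926; y = 1065 + 1 × 200.67 ≈ 1266.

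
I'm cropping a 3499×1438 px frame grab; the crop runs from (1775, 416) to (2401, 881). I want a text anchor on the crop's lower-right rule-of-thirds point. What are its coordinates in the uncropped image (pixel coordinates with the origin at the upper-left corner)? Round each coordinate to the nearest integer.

x = 2192 px, y = 726 px

Crop width = 2401 − 1775 = 626 px; one third is 208.67 px.
Crop height = 881 − 416 = 465 px; one third is 155.00 px.
The lower-right point is two-thirds across and two-thirds down within the crop:
x = 1775 + 2 × 208.67 ≈ 2192; y = 416 + 2 × 155.00 ≈ 726.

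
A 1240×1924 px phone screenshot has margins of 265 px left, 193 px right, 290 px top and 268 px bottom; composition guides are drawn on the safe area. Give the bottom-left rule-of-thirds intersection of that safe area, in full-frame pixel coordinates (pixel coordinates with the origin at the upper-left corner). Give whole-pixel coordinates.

x = 526 px, y = 1201 px

Content width = 1240 − 265 − 193 = 782 px; content height = 1924 − 290 − 268 = 1366 px.
Bottom-left is one-third across and two-thirds down within the safe area.
x = 265 + 1 × 782/3 = 265 + 260.67 ≈ 526
y = 290 + 2 × 1366/3 = 290 + 910.67 ≈ 1201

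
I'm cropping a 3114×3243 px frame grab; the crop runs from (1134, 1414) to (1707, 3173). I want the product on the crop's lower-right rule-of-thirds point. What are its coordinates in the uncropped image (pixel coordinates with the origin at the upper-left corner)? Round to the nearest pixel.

Crop width = 1707 − 1134 = 573 px; one third is 191.00 px.
Crop height = 3173 − 1414 = 1759 px; one third is 586.33 px.
The lower-right point is two-thirds across and two-thirds down within the crop:
x = 1134 + 2 × 191.00 ≈ 1516; y = 1414 + 2 × 586.33 ≈ 2587.

x = 1516 px, y = 2587 px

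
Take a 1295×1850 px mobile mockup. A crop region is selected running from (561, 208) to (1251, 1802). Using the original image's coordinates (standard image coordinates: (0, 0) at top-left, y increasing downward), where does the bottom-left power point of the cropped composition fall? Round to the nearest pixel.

Crop width = 1251 − 561 = 690 px; one third is 230.00 px.
Crop height = 1802 − 208 = 1594 px; one third is 531.33 px.
The bottom-left point is one-third across and two-thirds down within the crop:
x = 561 + 1 × 230.00 ≈ 791; y = 208 + 2 × 531.33 ≈ 1271.

x = 791 px, y = 1271 px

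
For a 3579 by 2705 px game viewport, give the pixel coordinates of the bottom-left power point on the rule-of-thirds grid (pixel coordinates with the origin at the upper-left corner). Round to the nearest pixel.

x = 1193 px, y = 1803 px

The bottom-left point sits one-third of the way across and two-thirds of the way down.
x = 1 × 3579/3 ≈ 1193; y = 2 × 2705/3 ≈ 1803.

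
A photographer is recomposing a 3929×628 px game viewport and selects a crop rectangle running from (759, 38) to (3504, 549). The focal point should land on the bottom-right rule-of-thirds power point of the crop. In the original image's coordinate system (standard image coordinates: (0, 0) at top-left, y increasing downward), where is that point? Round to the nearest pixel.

Crop width = 3504 − 759 = 2745 px; one third is 915.00 px.
Crop height = 549 − 38 = 511 px; one third is 170.33 px.
The bottom-right point is two-thirds across and two-thirds down within the crop:
x = 759 + 2 × 915.00 ≈ 2589; y = 38 + 2 × 170.33 ≈ 379.

(2589, 379)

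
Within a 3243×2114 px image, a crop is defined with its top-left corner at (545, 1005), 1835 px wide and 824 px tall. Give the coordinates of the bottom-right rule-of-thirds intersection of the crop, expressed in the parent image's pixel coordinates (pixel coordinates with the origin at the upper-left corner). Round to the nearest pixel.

One third of the crop width 1835 is 611.67 px.
One third of the crop height 824 is 274.67 px.
The bottom-right point is two-thirds across and two-thirds down within the crop:
x = 545 + 2 × 611.67 ≈ 1768; y = 1005 + 2 × 274.67 ≈ 1554.

x = 1768 px, y = 1554 px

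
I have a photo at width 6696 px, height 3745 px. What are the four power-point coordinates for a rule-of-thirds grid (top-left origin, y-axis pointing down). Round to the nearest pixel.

(2232, 1248), (4464, 1248), (2232, 2497), (4464, 2497)

One third of 6696 is 2232; one third of 3745 is 1248.33.
Vertical third lines at x = 2232 and x = 4464; horizontal third lines at y = 1248 and y = 2497.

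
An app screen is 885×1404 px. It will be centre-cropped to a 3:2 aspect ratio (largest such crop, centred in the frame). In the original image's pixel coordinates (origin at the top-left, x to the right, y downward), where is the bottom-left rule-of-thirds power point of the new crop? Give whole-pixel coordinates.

x = 295 px, y = 800 px

885/1404 < 3/2, so the 3:2 crop keeps the full width 885 and trims height to 885 × 2/3 = 590.00 px.
Top offset = (1404 − 590.00)/2 = 407.00 px; left offset = 0.
Bottom-left is one-third across and two-thirds down within the crop:
x = 0.00 + 1 × 885.00/3 ≈ 295; y = 407.00 + 2 × 590.00/3 ≈ 800.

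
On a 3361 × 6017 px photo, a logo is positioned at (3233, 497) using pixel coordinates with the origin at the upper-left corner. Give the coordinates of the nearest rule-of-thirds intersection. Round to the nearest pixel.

Third lines: x ∈ {1120, 2241}, y ∈ {2006, 4011}.
3233 is closer to x = 2241; 497 is closer to y = 2006.
So the nearest intersection is the upper-right power point.

x = 2241 px, y = 2006 px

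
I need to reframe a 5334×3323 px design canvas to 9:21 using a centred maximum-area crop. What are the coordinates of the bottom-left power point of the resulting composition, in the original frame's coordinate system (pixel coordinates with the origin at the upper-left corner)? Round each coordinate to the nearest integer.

(2430, 2215)

5334/3323 > 9/21, so the 9:21 crop keeps the full height 3323 and trims width to 3323 × 9/21 = 1424.14 px.
Left offset = (5334 − 1424.14)/2 = 1954.93 px; top offset = 0.
Bottom-left is one-third across and two-thirds down within the crop:
x = 1954.93 + 1 × 1424.14/3 ≈ 2430; y = 0.00 + 2 × 3323.00/3 ≈ 2215.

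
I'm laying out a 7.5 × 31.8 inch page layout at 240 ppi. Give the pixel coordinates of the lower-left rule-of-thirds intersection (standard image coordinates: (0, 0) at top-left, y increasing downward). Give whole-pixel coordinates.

x = 600 px, y = 5088 px

In pixels the canvas is 7.5 × 240 = 1800 wide and 31.8 × 240 = 7632 tall.
The lower-left point is one-third across and two-thirds down:
x = 1 × 1800/3 ≈ 600; y = 2 × 7632/3 ≈ 5088.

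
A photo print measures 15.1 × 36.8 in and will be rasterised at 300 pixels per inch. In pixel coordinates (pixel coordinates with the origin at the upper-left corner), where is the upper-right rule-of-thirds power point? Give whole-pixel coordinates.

(3020, 3680)

In pixels the canvas is 15.1 × 300 = 4530 wide and 36.8 × 300 = 11040 tall.
The upper-right point is two-thirds across and one-third down:
x = 2 × 4530/3 ≈ 3020; y = 1 × 11040/3 ≈ 3680.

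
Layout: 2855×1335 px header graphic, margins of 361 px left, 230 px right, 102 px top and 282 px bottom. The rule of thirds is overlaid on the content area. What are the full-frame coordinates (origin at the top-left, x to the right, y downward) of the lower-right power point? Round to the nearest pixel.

Content width = 2855 − 361 − 230 = 2264 px; content height = 1335 − 102 − 282 = 951 px.
Lower-right is two-thirds across and two-thirds down within the content area.
x = 361 + 2 × 2264/3 = 361 + 1509.33 ≈ 1870
y = 102 + 2 × 951/3 = 102 + 634.00 ≈ 736

(1870, 736)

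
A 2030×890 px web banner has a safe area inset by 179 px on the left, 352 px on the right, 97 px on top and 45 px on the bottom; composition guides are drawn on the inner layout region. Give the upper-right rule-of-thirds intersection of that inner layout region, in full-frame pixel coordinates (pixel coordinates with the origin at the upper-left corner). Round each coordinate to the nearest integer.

Content width = 2030 − 179 − 352 = 1499 px; content height = 890 − 97 − 45 = 748 px.
Upper-right is two-thirds across and one-third down within the inner layout region.
x = 179 + 2 × 1499/3 = 179 + 999.33 ≈ 1178
y = 97 + 1 × 748/3 = 97 + 249.33 ≈ 346

x = 1178 px, y = 346 px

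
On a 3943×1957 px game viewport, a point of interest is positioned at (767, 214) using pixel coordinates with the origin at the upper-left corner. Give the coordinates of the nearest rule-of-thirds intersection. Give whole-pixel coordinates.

Third lines: x ∈ {1314, 2629}, y ∈ {652, 1305}.
767 is closer to x = 1314; 214 is closer to y = 652.
So the nearest intersection is the upper-left power point.

x = 1314 px, y = 652 px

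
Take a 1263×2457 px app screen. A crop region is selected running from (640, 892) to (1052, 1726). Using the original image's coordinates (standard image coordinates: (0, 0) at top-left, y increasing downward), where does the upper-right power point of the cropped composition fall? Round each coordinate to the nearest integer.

(915, 1170)

Crop width = 1052 − 640 = 412 px; one third is 137.33 px.
Crop height = 1726 − 892 = 834 px; one third is 278.00 px.
The upper-right point is two-thirds across and one-third down within the crop:
x = 640 + 2 × 137.33 ≈ 915; y = 892 + 1 × 278.00 ≈ 1170.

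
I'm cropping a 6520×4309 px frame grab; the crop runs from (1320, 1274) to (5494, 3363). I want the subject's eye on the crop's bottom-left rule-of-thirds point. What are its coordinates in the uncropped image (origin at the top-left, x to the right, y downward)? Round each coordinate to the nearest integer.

Crop width = 5494 − 1320 = 4174 px; one third is 1391.33 px.
Crop height = 3363 − 1274 = 2089 px; one third is 696.33 px.
The bottom-left point is one-third across and two-thirds down within the crop:
x = 1320 + 1 × 1391.33 ≈ 2711; y = 1274 + 2 × 696.33 ≈ 2667.

(2711, 2667)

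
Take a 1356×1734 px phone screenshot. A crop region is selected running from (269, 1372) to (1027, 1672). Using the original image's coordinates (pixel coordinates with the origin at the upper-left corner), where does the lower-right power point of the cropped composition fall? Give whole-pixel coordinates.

(774, 1572)

Crop width = 1027 − 269 = 758 px; one third is 252.67 px.
Crop height = 1672 − 1372 = 300 px; one third is 100.00 px.
The lower-right point is two-thirds across and two-thirds down within the crop:
x = 269 + 2 × 252.67 ≈ 774; y = 1372 + 2 × 100.00 ≈ 1572.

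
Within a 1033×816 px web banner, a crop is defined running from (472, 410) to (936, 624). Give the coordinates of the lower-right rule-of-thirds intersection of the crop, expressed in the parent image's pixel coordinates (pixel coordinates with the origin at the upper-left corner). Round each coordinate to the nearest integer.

x = 781 px, y = 553 px

Crop width = 936 − 472 = 464 px; one third is 154.67 px.
Crop height = 624 − 410 = 214 px; one third is 71.33 px.
The lower-right point is two-thirds across and two-thirds down within the crop:
x = 472 + 2 × 154.67 ≈ 781; y = 410 + 2 × 71.33 ≈ 553.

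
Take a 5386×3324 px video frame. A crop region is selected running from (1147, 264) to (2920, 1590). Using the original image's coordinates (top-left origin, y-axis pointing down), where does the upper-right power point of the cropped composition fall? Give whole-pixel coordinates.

(2329, 706)

Crop width = 2920 − 1147 = 1773 px; one third is 591.00 px.
Crop height = 1590 − 264 = 1326 px; one third is 442.00 px.
The upper-right point is two-thirds across and one-third down within the crop:
x = 1147 + 2 × 591.00 ≈ 2329; y = 264 + 1 × 442.00 ≈ 706.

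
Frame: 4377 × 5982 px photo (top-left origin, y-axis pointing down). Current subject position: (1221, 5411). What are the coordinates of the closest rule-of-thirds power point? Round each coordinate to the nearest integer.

(1459, 3988)

Third lines: x ∈ {1459, 2918}, y ∈ {1994, 3988}.
1221 is closer to x = 1459; 5411 is closer to y = 3988.
So the nearest intersection is the lower-left power point.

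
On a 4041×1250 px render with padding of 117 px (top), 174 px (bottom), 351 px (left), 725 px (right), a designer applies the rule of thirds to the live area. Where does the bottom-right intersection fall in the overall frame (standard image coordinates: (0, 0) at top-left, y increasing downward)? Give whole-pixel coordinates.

(2328, 756)

Content width = 4041 − 351 − 725 = 2965 px; content height = 1250 − 117 − 174 = 959 px.
Bottom-right is two-thirds across and two-thirds down within the live area.
x = 351 + 2 × 2965/3 = 351 + 1976.67 ≈ 2328
y = 117 + 2 × 959/3 = 117 + 639.33 ≈ 756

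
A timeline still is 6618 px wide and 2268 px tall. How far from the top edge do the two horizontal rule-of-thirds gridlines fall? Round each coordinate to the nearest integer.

2268 / 3 = 756, so the horizontal lines sit at one and two thirds of 2268.

756 px and 1512 px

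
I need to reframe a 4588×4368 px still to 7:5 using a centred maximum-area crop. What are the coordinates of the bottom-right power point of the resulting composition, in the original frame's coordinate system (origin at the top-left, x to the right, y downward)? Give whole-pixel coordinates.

4588/4368 < 7/5, so the 7:5 crop keeps the full width 4588 and trims height to 4588 × 5/7 = 3277.14 px.
Top offset = (4368 − 3277.14)/2 = 545.43 px; left offset = 0.
Bottom-right is two-thirds across and two-thirds down within the crop:
x = 0.00 + 2 × 4588.00/3 ≈ 3059; y = 545.43 + 2 × 3277.14/3 ≈ 2730.

(3059, 2730)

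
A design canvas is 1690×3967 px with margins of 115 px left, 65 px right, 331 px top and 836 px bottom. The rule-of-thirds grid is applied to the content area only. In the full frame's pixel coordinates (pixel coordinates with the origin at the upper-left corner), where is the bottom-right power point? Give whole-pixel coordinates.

Content width = 1690 − 115 − 65 = 1510 px; content height = 3967 − 331 − 836 = 2800 px.
Bottom-right is two-thirds across and two-thirds down within the content area.
x = 115 + 2 × 1510/3 = 115 + 1006.67 ≈ 1122
y = 331 + 2 × 2800/3 = 331 + 1866.67 ≈ 2198

(1122, 2198)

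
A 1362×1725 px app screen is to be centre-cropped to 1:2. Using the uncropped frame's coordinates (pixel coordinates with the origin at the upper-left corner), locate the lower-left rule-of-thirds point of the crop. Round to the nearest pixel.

x = 537 px, y = 1150 px

1362/1725 > 1/2, so the 1:2 crop keeps the full height 1725 and trims width to 1725 × 1/2 = 862.50 px.
Left offset = (1362 − 862.50)/2 = 249.75 px; top offset = 0.
Lower-left is one-third across and two-thirds down within the crop:
x = 249.75 + 1 × 862.50/3 ≈ 537; y = 0.00 + 2 × 1725.00/3 ≈ 1150.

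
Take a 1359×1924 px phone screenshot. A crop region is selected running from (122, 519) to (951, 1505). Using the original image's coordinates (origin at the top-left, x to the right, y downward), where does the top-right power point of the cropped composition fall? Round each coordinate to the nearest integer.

Crop width = 951 − 122 = 829 px; one third is 276.33 px.
Crop height = 1505 − 519 = 986 px; one third is 328.67 px.
The top-right point is two-thirds across and one-third down within the crop:
x = 122 + 2 × 276.33 ≈ 675; y = 519 + 1 × 328.67 ≈ 848.

x = 675 px, y = 848 px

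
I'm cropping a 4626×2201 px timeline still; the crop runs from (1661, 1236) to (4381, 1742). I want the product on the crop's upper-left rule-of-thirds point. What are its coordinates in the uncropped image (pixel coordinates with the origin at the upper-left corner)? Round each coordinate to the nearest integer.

(2568, 1405)

Crop width = 4381 − 1661 = 2720 px; one third is 906.67 px.
Crop height = 1742 − 1236 = 506 px; one third is 168.67 px.
The upper-left point is one-third across and one-third down within the crop:
x = 1661 + 1 × 906.67 ≈ 2568; y = 1236 + 1 × 168.67 ≈ 1405.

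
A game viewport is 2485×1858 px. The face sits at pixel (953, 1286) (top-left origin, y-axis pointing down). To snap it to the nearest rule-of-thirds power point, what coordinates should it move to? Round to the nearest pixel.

Third lines: x ∈ {828, 1657}, y ∈ {619, 1239}.
953 is closer to x = 828; 1286 is closer to y = 1239.
So the nearest intersection is the lower-left power point.

x = 828 px, y = 1239 px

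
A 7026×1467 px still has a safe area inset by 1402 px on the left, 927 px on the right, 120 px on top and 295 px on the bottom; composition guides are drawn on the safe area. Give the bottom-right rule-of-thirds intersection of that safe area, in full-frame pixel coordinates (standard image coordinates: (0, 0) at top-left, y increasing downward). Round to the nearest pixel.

Content width = 7026 − 1402 − 927 = 4697 px; content height = 1467 − 120 − 295 = 1052 px.
Bottom-right is two-thirds across and two-thirds down within the safe area.
x = 1402 + 2 × 4697/3 = 1402 + 3131.33 ≈ 4533
y = 120 + 2 × 1052/3 = 120 + 701.33 ≈ 821

x = 4533 px, y = 821 px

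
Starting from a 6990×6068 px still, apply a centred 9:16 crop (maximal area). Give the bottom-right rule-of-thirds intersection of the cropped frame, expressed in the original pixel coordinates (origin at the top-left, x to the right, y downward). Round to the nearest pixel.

6990/6068 > 9/16, so the 9:16 crop keeps the full height 6068 and trims width to 6068 × 9/16 = 3413.25 px.
Left offset = (6990 − 3413.25)/2 = 1788.38 px; top offset = 0.
Bottom-right is two-thirds across and two-thirds down within the crop:
x = 1788.38 + 2 × 3413.25/3 ≈ 4064; y = 0.00 + 2 × 6068.00/3 ≈ 4045.

(4064, 4045)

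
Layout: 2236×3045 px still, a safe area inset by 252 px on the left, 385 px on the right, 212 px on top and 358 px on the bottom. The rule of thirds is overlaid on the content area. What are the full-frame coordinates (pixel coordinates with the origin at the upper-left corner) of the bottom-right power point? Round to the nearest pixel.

Content width = 2236 − 252 − 385 = 1599 px; content height = 3045 − 212 − 358 = 2475 px.
Bottom-right is two-thirds across and two-thirds down within the content area.
x = 252 + 2 × 1599/3 = 252 + 1066.00 ≈ 1318
y = 212 + 2 × 2475/3 = 212 + 1650.00 ≈ 1862

(1318, 1862)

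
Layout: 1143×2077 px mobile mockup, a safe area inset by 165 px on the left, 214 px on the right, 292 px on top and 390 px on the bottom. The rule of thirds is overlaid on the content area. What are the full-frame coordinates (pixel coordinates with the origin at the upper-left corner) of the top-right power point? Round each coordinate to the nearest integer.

Content width = 1143 − 165 − 214 = 764 px; content height = 2077 − 292 − 390 = 1395 px.
Top-right is two-thirds across and one-third down within the content area.
x = 165 + 2 × 764/3 = 165 + 509.33 ≈ 674
y = 292 + 1 × 1395/3 = 292 + 465.00 ≈ 757

x = 674 px, y = 757 px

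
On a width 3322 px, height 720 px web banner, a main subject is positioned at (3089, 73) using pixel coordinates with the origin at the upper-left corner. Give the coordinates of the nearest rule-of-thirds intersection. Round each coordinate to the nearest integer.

Third lines: x ∈ {1107, 2215}, y ∈ {240, 480}.
3089 is closer to x = 2215; 73 is closer to y = 240.
So the nearest intersection is the upper-right power point.

x = 2215 px, y = 240 px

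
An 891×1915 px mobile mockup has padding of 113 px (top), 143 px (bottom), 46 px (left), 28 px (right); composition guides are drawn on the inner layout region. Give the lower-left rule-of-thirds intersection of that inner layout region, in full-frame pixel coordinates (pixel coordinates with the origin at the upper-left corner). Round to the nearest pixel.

x = 318 px, y = 1219 px

Content width = 891 − 46 − 28 = 817 px; content height = 1915 − 113 − 143 = 1659 px.
Lower-left is one-third across and two-thirds down within the inner layout region.
x = 46 + 1 × 817/3 = 46 + 272.33 ≈ 318
y = 113 + 2 × 1659/3 = 113 + 1106.00 ≈ 1219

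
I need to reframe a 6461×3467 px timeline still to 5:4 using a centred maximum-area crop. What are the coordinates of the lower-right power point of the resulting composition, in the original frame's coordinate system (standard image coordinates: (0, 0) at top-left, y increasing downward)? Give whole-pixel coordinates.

6461/3467 > 5/4, so the 5:4 crop keeps the full height 3467 and trims width to 3467 × 5/4 = 4333.75 px.
Left offset = (6461 − 4333.75)/2 = 1063.62 px; top offset = 0.
Lower-right is two-thirds across and two-thirds down within the crop:
x = 1063.62 + 2 × 4333.75/3 ≈ 3953; y = 0.00 + 2 × 3467.00/3 ≈ 2311.

(3953, 2311)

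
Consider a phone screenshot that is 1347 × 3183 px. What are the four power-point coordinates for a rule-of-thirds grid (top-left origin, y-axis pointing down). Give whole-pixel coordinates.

One third of 1347 is 449; one third of 3183 is 1061.
Vertical third lines at x = 449 and x = 898; horizontal third lines at y = 1061 and y = 2122.

(449, 1061), (898, 1061), (449, 2122), (898, 2122)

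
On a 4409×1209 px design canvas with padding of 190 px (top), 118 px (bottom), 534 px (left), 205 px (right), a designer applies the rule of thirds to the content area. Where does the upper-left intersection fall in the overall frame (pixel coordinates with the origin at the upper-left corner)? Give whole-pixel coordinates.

Content width = 4409 − 534 − 205 = 3670 px; content height = 1209 − 190 − 118 = 901 px.
Upper-left is one-third across and one-third down within the content area.
x = 534 + 1 × 3670/3 = 534 + 1223.33 ≈ 1757
y = 190 + 1 × 901/3 = 190 + 300.33 ≈ 490

x = 1757 px, y = 490 px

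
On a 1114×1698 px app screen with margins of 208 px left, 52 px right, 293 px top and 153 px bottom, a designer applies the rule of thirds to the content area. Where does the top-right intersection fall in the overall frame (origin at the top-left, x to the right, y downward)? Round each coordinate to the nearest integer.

(777, 710)

Content width = 1114 − 208 − 52 = 854 px; content height = 1698 − 293 − 153 = 1252 px.
Top-right is two-thirds across and one-third down within the content area.
x = 208 + 2 × 854/3 = 208 + 569.33 ≈ 777
y = 293 + 1 × 1252/3 = 293 + 417.33 ≈ 710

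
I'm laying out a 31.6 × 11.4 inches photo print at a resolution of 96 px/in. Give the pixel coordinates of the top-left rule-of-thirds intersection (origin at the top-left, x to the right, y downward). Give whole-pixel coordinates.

In pixels the canvas is 31.6 × 96 = 3033.6 wide and 11.4 × 96 = 1094.4 tall.
The top-left point is one-third across and one-third down:
x = 1 × 3033.6/3 ≈ 1011; y = 1 × 1094.4/3 ≈ 365.

(1011, 365)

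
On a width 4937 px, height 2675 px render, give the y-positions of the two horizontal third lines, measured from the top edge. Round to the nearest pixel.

y = 892 px and y = 1783 px

2675 / 3 = 891.67, so the horizontal lines sit at one and two thirds of 2675.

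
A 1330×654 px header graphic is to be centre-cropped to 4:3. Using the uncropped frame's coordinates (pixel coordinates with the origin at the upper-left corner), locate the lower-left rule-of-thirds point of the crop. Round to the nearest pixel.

x = 520 px, y = 436 px

1330/654 > 4/3, so the 4:3 crop keeps the full height 654 and trims width to 654 × 4/3 = 872.00 px.
Left offset = (1330 − 872.00)/2 = 229.00 px; top offset = 0.
Lower-left is one-third across and two-thirds down within the crop:
x = 229.00 + 1 × 872.00/3 ≈ 520; y = 0.00 + 2 × 654.00/3 ≈ 436.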